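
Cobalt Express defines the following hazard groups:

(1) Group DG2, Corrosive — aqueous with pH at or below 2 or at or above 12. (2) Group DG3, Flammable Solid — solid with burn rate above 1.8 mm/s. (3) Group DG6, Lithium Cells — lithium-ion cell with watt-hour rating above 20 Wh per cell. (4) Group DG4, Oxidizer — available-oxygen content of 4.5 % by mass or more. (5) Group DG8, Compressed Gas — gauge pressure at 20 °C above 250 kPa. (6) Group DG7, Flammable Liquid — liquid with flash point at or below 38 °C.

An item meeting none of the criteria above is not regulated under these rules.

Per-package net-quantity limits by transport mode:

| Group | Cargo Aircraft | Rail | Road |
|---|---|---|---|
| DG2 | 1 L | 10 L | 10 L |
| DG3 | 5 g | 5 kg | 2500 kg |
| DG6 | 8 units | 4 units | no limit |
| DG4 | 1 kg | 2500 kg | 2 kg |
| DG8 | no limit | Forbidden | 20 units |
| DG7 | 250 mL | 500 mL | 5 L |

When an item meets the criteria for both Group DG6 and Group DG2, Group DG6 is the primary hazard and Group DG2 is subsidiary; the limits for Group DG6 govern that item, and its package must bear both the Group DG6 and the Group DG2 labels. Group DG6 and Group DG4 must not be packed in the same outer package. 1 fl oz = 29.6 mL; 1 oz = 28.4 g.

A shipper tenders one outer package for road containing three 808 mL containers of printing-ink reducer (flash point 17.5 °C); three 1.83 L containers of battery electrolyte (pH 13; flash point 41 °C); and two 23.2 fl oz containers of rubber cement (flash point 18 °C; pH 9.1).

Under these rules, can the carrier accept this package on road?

Yes

Printing-ink reducer: flash point 17.5 °C ≤ 38 °C → Group DG7 (Flammable Liquid).
pH 13 meets the Group DG2 criterion (Corrosive), so the battery electrolyte is Group DG2.
Flash point 18 °C meets the Group DG7 criterion (Flammable Liquid), so the rubber cement is Group DG7.
Group DG7 net quantity: (three 808 mL containers = 2.424 L) + (two 23.2 fl oz containers = 1373.44 mL) = 3797.44 mL.
3797.44 mL is within the road limit of 5 L for Group DG7.
Group DG2 quantity: three 1.83 L containers = 5.49 L.
5.49 L is within the road limit of 10 L for Group DG2.
The segregation rule (Group DG6 with Group DG4) does not apply to Group DG7 with Group DG2.
Every hazard group is within its road limit and no segregation rule is violated.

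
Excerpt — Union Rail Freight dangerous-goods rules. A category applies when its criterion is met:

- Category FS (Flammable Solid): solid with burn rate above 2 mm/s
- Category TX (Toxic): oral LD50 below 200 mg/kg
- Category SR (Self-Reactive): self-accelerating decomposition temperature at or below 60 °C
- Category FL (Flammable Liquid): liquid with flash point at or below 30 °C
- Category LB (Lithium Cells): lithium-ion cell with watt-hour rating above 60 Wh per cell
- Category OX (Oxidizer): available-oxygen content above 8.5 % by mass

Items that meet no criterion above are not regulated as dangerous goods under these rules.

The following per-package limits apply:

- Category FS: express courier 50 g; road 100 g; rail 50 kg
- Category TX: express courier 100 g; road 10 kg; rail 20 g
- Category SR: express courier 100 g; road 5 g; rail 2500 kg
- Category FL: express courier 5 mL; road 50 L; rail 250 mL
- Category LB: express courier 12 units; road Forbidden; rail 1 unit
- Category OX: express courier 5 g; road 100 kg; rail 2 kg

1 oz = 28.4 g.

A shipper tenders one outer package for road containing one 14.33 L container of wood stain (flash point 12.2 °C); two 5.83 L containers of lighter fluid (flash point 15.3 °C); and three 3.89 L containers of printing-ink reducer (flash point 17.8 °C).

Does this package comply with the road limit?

Yes

The wood stain has flash point 12.2 °C, which is ≤ 30 °C, so it is Category FL (Flammable Liquid).
With flash point 15.3 °C (≤ 30 °C), the lighter fluid falls in Category FL.
Printing-ink reducer: flash point 17.8 °C ≤ 30 °C → Category FL (Flammable Liquid).
Category FL net quantity: 14.33 L + (two 5.83 L containers = 11.66 L) + (three 3.89 L containers = 11.67 L) = 37.66 L.
That is within the Category FL road limit of 50 L.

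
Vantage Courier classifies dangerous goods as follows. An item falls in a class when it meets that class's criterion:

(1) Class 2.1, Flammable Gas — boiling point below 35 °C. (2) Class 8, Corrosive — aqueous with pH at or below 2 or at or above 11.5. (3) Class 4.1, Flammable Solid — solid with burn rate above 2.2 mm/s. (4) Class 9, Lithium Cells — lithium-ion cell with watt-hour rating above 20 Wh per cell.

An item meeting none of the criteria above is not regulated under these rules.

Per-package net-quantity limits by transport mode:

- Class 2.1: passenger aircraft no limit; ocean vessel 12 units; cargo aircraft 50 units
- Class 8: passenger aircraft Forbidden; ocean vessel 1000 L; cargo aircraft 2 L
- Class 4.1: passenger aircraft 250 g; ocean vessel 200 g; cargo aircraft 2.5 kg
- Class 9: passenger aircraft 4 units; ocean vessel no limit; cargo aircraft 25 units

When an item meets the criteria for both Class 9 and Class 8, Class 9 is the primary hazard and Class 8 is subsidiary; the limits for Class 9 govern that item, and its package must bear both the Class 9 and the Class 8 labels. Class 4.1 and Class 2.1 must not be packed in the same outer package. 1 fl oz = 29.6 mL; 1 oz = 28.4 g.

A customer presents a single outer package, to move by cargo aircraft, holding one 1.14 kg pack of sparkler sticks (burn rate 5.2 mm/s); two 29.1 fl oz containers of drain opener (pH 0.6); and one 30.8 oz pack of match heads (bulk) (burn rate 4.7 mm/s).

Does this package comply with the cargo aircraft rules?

Yes

Burn rate 5.2 mm/s meets the Class 4.1 criterion (Flammable Solid), so the sparkler sticks are Class 4.1.
With pH 0.6 (≤ 2), the drain opener falls in Class 8.
Match heads (bulk): burn rate 4.7 mm/s > 2.2 mm/s → Class 4.1 (Flammable Solid).
Total Class 4.1: 1.14 kg + (one 30.8 oz pack = 874.72 g) = 2014.72 g.
That is within the Class 4.1 cargo aircraft limit of 2.5 kg.
Class 8 quantity: two 29.1 fl oz containers = 1722.72 mL.
1722.72 mL is within the cargo aircraft limit of 2 L for Class 8.
The segregation rule (Class 4.1 with Class 2.1) does not apply to Class 4.1 with Class 8.
Every hazard class is within its cargo aircraft limit and no segregation rule is violated.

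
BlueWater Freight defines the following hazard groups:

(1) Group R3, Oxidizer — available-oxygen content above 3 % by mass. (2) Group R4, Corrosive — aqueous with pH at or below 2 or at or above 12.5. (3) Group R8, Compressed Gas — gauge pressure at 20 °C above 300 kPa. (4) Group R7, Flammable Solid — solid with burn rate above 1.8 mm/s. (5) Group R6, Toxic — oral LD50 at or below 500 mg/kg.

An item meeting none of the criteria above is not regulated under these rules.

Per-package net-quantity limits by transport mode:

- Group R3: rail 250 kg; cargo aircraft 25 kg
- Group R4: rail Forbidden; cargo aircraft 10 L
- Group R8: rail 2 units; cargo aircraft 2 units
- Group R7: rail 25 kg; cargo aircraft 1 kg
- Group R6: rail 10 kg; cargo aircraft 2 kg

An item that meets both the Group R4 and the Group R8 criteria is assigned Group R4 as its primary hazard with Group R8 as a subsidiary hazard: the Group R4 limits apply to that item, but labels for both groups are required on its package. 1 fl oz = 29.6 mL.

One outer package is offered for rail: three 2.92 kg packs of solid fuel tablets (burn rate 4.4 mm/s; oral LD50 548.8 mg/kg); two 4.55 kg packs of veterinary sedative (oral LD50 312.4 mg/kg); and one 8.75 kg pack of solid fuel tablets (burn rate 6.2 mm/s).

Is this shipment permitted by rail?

Burn rate 4.4 mm/s meets the Group R7 criterion (Flammable Solid), so the solid fuel tablets are Group R7.
With oral LD50 312.4 mg/kg (≤ 500 mg/kg), the veterinary sedative falls in Group R6.
With burn rate 6.2 mm/s (> 1.8 mm/s), the solid fuel tablets fall in Group R7.
Group R7 net quantity: (three 2.92 kg packs = 8.76 kg) + 8.75 kg = 17.51 kg.
That is within the Group R7 rail limit of 25 kg.
Group R6 quantity: two 4.55 kg packs = 9.1 kg.
9.1 kg ≤ 10 kg (rail limit, Group R6) — within limit.
Every hazard group is within its rail limit and no segregation rule is violated.

Yes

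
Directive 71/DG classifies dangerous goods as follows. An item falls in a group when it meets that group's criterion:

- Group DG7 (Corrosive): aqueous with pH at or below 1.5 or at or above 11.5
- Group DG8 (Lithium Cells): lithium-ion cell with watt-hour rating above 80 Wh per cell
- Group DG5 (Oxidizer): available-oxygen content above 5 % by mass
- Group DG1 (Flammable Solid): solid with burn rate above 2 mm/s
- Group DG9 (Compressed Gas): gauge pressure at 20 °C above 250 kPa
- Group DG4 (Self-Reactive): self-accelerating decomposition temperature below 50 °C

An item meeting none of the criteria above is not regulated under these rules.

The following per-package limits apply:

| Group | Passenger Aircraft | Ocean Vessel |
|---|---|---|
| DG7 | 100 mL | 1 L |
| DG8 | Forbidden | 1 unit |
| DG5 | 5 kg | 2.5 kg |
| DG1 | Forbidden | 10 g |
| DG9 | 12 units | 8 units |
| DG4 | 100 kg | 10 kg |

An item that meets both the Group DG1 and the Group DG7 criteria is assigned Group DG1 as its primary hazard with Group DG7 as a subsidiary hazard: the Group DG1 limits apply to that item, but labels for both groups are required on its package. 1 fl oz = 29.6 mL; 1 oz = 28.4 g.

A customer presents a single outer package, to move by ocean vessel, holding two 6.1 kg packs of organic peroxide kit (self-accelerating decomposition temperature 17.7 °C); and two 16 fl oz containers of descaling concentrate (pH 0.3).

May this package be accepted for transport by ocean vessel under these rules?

No

With self-accelerating decomposition temperature 17.7 °C (< 50 °C), the organic peroxide kit falls in Group DG4.
Descaling concentrate: pH 0.3 ≤ 1.5 → Group DG7 (Corrosive).
Group DG4 quantity: two 6.1 kg packs = 12.2 kg.
12.2 kg > 10 kg (ocean vessel limit, Group DG4) — over the limit.
Group DG7 quantity: two 16 fl oz containers = 947.2 mL.
947.2 mL ≤ 1 L (ocean vessel limit, Group DG7) — within limit.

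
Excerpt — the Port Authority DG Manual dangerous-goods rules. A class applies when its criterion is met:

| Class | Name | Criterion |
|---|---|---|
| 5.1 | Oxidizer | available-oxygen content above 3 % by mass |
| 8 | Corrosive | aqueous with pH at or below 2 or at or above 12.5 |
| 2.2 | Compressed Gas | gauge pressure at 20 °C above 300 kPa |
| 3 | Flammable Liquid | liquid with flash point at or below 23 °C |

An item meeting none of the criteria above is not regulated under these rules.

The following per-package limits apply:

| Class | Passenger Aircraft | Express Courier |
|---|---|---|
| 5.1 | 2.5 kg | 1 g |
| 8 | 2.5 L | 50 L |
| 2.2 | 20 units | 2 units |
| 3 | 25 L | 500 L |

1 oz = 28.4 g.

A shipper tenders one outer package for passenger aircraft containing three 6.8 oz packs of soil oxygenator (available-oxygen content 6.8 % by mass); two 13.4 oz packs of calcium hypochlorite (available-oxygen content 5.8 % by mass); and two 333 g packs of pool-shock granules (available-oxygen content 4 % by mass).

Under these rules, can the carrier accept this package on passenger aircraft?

The soil oxygenator has available-oxygen content 6.8 % by mass, which is > 3 % by mass, so it is Class 5.1 (Oxidizer).
Available-oxygen content 5.8 % by mass meets the Class 5.1 criterion (Oxidizer), so the calcium hypochlorite is Class 5.1.
The pool-shock granules have available-oxygen content 4 % by mass, which is > 3 % by mass, so they are Class 5.1 (Oxidizer).
Total Class 5.1: (three 6.8 oz packs = 579.36 g) + (two 13.4 oz packs = 761.12 g) + (two 333 g packs = 666 g) = 2006.48 g.
2006.48 g is within the passenger aircraft limit of 2.5 kg for Class 5.1.

Yes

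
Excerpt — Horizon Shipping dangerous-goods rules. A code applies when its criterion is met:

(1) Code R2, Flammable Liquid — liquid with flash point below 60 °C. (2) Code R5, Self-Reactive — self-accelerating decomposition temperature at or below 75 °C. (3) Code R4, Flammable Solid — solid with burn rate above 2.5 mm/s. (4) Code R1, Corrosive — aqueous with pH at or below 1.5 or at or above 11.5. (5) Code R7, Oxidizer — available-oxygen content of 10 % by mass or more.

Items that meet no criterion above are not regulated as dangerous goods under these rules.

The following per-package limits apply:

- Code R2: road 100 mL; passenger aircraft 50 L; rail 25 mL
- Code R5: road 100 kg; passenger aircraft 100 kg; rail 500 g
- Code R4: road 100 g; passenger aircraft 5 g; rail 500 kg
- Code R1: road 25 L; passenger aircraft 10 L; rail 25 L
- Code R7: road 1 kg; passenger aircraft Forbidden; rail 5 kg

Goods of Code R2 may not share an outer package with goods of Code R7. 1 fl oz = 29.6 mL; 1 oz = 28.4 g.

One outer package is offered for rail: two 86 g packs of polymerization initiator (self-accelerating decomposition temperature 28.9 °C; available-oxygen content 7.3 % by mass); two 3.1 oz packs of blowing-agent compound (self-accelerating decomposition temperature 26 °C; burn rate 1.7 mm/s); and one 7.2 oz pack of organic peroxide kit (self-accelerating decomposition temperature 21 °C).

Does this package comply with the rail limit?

No

The polymerization initiator has self-accelerating decomposition temperature 28.9 °C, which is ≤ 75 °C, so it is Code R5 (Self-Reactive).
With self-accelerating decomposition temperature 26 °C (≤ 75 °C), the blowing-agent compound falls in Code R5.
Self-accelerating decomposition temperature 21 °C meets the Code R5 criterion (Self-Reactive), so the organic peroxide kit is Code R5.
Total Code R5: (two 86 g packs = 172 g) + (two 3.1 oz packs = 176.08 g) + (one 7.2 oz pack = 204.48 g) = 552.56 g.
552.56 g > 500 g (rail limit, Code R5) — over the limit.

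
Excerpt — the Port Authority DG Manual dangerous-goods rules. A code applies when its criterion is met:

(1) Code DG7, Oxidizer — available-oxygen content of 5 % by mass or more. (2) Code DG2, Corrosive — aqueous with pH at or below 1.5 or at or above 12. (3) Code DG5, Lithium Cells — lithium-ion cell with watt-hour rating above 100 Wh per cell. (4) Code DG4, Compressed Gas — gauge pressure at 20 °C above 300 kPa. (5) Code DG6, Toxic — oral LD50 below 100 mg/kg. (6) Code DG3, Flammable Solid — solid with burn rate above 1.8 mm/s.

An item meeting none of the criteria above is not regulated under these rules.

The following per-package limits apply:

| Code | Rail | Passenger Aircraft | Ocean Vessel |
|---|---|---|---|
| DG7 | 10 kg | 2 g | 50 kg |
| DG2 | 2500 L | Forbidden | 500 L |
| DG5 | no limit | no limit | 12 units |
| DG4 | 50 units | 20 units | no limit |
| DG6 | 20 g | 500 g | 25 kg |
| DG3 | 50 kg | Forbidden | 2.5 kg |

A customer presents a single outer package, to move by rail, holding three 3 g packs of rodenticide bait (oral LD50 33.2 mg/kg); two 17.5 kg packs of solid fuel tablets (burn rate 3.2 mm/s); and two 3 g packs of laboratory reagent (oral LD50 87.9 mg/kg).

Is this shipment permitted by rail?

With oral LD50 33.2 mg/kg (< 100 mg/kg), the rodenticide bait falls in Code DG6.
Burn rate 3.2 mm/s meets the Code DG3 criterion (Flammable Solid), so the solid fuel tablets are Code DG3.
With oral LD50 87.9 mg/kg (< 100 mg/kg), the laboratory reagent falls in Code DG6.
Total Code DG6: (three 3 g packs = 9 g) + (two 3 g packs = 6 g) = 15 g.
15 g is within the rail limit of 20 g for Code DG6.
Code DG3 quantity: two 17.5 kg packs = 35 kg.
That is within the Code DG3 rail limit of 50 kg.
Every hazard code is within its rail limit and no segregation rule is violated.

Yes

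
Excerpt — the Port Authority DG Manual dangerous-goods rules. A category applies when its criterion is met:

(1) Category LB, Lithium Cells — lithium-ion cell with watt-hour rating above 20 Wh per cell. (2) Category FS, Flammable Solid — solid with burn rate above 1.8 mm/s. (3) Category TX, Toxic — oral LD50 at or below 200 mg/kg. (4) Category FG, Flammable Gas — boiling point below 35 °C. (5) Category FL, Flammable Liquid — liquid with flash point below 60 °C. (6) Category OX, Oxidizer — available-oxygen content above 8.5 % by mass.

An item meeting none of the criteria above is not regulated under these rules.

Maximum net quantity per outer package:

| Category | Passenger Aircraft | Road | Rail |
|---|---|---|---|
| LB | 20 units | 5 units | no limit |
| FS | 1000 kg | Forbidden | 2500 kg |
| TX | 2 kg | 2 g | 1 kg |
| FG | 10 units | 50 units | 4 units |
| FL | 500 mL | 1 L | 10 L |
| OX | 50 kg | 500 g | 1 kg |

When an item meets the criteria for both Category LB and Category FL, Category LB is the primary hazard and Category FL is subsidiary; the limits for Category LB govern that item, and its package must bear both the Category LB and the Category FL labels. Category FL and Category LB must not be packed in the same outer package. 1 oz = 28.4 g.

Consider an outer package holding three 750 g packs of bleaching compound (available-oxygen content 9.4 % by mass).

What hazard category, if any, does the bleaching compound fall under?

With available-oxygen content 9.4 % by mass (> 8.5 % by mass), the bleaching compound falls in Category OX.

Category OX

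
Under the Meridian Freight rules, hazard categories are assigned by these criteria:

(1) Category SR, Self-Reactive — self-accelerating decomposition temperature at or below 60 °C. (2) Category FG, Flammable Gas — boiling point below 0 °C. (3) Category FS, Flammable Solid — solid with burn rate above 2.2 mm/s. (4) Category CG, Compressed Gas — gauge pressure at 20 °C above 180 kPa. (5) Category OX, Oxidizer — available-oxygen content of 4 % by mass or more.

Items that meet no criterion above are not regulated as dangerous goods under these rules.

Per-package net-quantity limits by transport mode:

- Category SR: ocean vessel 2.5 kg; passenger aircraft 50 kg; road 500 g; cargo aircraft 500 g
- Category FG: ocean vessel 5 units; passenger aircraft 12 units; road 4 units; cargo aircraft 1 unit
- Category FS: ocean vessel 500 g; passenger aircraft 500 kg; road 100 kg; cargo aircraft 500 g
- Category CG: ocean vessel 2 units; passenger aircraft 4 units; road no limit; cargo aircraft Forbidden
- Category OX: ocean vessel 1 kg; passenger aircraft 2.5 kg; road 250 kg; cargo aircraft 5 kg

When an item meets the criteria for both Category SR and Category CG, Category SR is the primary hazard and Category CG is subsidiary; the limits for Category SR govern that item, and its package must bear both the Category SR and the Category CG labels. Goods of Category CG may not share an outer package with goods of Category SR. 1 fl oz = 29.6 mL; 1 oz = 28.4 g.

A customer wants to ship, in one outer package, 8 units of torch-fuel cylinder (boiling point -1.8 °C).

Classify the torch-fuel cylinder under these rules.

Torch-fuel cylinder: boiling point -1.8 °C < 0 °C → Category FG (Flammable Gas).

Category FG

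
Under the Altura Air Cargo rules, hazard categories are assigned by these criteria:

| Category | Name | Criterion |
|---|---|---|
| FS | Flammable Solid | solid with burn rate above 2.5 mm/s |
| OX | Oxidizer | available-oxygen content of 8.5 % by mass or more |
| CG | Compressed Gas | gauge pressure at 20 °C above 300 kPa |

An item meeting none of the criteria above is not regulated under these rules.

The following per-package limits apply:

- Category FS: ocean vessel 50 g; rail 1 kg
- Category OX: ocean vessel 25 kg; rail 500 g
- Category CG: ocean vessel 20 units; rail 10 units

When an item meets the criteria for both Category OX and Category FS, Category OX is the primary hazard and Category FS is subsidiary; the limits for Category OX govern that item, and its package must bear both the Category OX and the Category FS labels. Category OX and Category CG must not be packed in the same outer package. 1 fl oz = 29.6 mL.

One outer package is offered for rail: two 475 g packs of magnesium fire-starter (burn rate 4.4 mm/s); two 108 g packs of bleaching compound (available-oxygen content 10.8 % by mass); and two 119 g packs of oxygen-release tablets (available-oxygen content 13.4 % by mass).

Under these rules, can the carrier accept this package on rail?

Magnesium fire-starter: burn rate 4.4 mm/s > 2.5 mm/s → Category FS (Flammable Solid).
Available-oxygen content 10.8 % by mass meets the Category OX criterion (Oxidizer), so the bleaching compound is Category OX.
With available-oxygen content 13.4 % by mass (≥ 8.5 % by mass), the oxygen-release tablets fall in Category OX.
Category FS quantity: two 475 g packs = 950 g.
950 g is within the rail limit of 1 kg for Category FS.
Category OX net quantity: (two 108 g packs = 216 g) + (two 119 g packs = 238 g) = 454 g.
That is within the Category OX rail limit of 500 g.
The segregation rule (Category OX with Category CG) does not apply to Category FS with Category OX.
Every hazard category is within its rail limit and no segregation rule is violated.

Yes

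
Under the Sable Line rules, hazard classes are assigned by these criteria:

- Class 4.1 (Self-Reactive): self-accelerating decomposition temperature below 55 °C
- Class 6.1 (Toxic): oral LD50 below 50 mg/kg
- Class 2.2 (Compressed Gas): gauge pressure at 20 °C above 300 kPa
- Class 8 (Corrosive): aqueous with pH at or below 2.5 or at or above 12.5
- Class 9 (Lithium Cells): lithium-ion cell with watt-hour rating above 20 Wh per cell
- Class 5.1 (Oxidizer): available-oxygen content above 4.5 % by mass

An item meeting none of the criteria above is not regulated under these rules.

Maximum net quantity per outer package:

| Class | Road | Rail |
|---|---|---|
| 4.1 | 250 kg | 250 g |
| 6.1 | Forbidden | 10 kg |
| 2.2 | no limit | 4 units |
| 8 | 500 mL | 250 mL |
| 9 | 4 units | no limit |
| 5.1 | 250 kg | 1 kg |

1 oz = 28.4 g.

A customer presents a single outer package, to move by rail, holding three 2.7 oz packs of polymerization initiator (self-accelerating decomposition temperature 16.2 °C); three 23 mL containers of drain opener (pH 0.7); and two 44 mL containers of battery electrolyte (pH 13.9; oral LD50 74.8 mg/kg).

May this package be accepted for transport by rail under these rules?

Self-accelerating decomposition temperature 16.2 °C meets the Class 4.1 criterion (Self-Reactive), so the polymerization initiator is Class 4.1.
With pH 0.7 (≤ 2.5), the drain opener falls in Class 8.
With pH 13.9 (≥ 12.5), the battery electrolyte falls in Class 8.
Class 4.1 quantity: three 2.7 oz packs = 230.04 g.
230.04 g is within the rail limit of 250 g for Class 4.1.
Class 8 net quantity: (three 23 mL containers = 69 mL) + (two 44 mL containers = 88 mL) = 157 mL.
157 mL ≤ 250 mL (rail limit, Class 8) — within limit.
Every hazard class is within its rail limit and no segregation rule is violated.

Yes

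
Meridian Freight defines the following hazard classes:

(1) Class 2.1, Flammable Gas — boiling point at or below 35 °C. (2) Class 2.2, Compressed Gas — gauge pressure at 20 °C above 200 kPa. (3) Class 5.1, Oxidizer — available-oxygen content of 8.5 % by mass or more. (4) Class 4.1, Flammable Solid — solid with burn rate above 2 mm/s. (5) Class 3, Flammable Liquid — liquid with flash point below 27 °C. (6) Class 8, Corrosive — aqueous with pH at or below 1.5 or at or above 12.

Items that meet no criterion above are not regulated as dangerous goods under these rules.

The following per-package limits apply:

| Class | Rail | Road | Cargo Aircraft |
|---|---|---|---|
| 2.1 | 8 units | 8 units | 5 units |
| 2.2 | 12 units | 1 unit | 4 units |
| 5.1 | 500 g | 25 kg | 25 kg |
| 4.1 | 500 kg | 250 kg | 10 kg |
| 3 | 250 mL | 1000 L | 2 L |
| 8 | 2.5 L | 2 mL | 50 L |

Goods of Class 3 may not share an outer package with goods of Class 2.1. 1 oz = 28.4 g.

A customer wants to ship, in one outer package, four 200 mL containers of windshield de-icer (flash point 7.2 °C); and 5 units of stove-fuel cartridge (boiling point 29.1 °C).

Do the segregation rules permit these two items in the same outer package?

The windshield de-icer has flash point 7.2 °C, which is < 27 °C, so it is Class 3 (Flammable Liquid).
The stove-fuel cartridge has boiling point 29.1 °C, which is ≤ 35 °C, so it is Class 2.1 (Flammable Gas).
Class 3 and Class 2.1 may not share an outer package.

No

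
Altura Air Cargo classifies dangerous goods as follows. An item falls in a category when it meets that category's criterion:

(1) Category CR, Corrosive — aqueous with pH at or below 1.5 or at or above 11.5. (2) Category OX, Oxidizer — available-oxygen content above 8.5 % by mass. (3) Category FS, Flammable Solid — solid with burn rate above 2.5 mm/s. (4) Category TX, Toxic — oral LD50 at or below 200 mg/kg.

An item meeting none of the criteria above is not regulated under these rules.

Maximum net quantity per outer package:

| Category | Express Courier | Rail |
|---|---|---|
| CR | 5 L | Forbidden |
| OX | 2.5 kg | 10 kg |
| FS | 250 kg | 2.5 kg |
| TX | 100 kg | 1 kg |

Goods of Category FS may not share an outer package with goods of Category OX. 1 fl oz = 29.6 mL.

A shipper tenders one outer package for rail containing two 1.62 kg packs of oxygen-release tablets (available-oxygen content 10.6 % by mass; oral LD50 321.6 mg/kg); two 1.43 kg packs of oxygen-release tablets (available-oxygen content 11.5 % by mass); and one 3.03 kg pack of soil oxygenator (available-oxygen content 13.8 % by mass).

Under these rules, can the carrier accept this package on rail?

With available-oxygen content 10.6 % by mass (> 8.5 % by mass), the oxygen-release tablets fall in Category OX.
Available-oxygen content 11.5 % by mass meets the Category OX criterion (Oxidizer), so the oxygen-release tablets are Category OX.
With available-oxygen content 13.8 % by mass (> 8.5 % by mass), the soil oxygenator falls in Category OX.
Total Category OX: (two 1.62 kg packs = 3.24 kg) + (two 1.43 kg packs = 2.86 kg) + 3.03 kg = 9.13 kg.
That is within the Category OX rail limit of 10 kg.

Yes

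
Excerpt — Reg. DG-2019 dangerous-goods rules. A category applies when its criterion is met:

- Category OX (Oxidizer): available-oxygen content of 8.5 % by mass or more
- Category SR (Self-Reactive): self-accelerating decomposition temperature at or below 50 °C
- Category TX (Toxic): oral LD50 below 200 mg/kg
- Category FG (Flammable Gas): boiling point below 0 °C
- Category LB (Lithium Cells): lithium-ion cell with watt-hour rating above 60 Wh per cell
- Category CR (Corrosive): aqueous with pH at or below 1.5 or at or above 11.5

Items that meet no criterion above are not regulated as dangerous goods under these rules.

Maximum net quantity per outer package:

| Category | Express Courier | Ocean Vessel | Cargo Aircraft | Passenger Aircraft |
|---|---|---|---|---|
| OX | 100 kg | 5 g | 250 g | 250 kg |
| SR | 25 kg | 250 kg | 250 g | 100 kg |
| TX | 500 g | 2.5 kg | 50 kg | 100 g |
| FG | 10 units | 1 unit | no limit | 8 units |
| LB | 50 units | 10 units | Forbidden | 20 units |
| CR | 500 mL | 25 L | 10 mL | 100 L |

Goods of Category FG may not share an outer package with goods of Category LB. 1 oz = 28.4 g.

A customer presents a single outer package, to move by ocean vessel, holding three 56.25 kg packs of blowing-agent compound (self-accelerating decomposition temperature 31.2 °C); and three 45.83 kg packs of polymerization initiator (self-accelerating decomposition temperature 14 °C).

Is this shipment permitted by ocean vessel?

With self-accelerating decomposition temperature 31.2 °C (≤ 50 °C), the blowing-agent compound falls in Category SR.
Self-accelerating decomposition temperature 14 °C meets the Category SR criterion (Self-Reactive), so the polymerization initiator is Category SR.
Total Category SR: (three 56.25 kg packs = 168.75 kg) + (three 45.83 kg packs = 137.49 kg) = 306.24 kg.
That exceeds the Category SR ocean vessel limit of 250 kg.

No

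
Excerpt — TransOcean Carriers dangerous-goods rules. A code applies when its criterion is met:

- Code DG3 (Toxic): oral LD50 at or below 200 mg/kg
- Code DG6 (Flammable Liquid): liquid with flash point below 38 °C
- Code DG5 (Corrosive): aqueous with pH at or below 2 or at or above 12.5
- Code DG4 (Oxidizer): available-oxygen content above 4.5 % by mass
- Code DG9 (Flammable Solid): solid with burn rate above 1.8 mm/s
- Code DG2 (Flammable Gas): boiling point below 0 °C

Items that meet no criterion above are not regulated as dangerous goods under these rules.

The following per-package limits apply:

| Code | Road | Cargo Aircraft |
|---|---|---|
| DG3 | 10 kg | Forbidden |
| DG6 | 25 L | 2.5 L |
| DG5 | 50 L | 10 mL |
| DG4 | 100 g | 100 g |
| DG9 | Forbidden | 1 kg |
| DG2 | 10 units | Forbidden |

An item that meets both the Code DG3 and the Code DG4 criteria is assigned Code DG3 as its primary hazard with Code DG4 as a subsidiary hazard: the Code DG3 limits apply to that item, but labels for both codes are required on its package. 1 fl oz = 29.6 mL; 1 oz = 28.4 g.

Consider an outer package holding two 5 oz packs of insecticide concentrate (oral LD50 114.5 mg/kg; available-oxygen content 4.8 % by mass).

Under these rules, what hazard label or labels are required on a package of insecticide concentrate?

With oral LD50 114.5 mg/kg (≤ 200 mg/kg), the insecticide concentrate falls in Code DG3.
With available-oxygen content 4.8 % by mass (> 4.5 % by mass), the insecticide concentrate falls in Code DG4.
By the precedence rule Code DG3 is primary and Code DG4 is subsidiary, and that rule requires both labels on the package.

Code DG3 and DG4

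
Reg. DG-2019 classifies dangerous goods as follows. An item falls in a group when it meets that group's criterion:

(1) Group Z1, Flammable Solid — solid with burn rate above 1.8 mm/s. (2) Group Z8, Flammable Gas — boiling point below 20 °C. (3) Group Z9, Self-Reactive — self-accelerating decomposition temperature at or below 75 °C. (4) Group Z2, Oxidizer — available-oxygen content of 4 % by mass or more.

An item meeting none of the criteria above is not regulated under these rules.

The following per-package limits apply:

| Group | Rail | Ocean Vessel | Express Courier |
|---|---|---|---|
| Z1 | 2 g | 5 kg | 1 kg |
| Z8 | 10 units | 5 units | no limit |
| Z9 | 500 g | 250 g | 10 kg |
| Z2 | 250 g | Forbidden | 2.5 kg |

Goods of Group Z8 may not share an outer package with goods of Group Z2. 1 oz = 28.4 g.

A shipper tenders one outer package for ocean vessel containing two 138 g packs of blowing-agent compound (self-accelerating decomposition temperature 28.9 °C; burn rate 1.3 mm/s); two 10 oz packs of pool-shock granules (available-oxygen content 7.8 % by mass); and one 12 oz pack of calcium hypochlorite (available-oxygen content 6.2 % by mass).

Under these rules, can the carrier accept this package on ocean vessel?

No

With self-accelerating decomposition temperature 28.9 °C (≤ 75 °C), the blowing-agent compound falls in Group Z9.
The pool-shock granules have available-oxygen content 7.8 % by mass, which is ≥ 4 % by mass, so they are Group Z2 (Oxidizer).
Available-oxygen content 6.2 % by mass meets the Group Z2 criterion (Oxidizer), so the calcium hypochlorite is Group Z2.
Group Z2 net quantity: (two 10 oz packs = 568 g) + (one 12 oz pack = 340.8 g) = 908.8 g.
Group Z2 is Forbidden by ocean vessel.
Group Z9 quantity: two 138 g packs = 276 g.
That exceeds the Group Z9 ocean vessel limit of 250 g.
The segregation rule (Group Z8 with Group Z2) does not apply to Group Z2 with Group Z9.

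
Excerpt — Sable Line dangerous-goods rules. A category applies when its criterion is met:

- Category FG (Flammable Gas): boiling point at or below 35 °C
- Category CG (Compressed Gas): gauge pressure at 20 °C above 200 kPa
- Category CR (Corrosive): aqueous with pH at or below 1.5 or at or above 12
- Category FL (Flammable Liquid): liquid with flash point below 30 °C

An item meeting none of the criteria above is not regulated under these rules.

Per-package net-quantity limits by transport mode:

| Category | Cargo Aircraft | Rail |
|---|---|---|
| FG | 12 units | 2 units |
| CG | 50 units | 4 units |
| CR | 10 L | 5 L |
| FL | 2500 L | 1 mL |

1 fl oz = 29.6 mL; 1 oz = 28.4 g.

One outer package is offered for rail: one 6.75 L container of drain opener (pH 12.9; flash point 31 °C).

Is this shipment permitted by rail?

Drain opener: pH 12.9 ≥ 12 → Category CR (Corrosive).
Category CR quantity: 6.75 L.
That exceeds the Category CR rail limit of 5 L.

No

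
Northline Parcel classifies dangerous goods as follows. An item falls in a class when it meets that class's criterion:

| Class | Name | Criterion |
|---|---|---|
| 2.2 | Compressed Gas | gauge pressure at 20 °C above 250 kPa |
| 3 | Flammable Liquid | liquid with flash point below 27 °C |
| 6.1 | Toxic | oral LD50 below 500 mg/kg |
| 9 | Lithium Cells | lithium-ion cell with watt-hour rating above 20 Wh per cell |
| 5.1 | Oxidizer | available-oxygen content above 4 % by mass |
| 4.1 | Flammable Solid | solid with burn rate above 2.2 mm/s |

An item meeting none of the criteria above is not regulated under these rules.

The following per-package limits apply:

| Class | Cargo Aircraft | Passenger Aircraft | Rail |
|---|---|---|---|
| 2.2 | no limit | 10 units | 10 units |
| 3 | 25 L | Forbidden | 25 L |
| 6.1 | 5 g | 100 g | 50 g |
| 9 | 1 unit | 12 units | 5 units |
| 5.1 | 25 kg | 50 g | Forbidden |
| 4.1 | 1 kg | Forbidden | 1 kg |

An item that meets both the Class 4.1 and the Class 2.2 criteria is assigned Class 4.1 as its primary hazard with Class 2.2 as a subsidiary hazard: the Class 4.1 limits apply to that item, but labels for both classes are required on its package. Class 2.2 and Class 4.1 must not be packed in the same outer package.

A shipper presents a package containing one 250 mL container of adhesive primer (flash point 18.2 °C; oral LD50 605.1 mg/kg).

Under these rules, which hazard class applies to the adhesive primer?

Flash point 18.2 °C meets the Class 3 criterion (Flammable Liquid), so the adhesive primer is Class 3.

Class 3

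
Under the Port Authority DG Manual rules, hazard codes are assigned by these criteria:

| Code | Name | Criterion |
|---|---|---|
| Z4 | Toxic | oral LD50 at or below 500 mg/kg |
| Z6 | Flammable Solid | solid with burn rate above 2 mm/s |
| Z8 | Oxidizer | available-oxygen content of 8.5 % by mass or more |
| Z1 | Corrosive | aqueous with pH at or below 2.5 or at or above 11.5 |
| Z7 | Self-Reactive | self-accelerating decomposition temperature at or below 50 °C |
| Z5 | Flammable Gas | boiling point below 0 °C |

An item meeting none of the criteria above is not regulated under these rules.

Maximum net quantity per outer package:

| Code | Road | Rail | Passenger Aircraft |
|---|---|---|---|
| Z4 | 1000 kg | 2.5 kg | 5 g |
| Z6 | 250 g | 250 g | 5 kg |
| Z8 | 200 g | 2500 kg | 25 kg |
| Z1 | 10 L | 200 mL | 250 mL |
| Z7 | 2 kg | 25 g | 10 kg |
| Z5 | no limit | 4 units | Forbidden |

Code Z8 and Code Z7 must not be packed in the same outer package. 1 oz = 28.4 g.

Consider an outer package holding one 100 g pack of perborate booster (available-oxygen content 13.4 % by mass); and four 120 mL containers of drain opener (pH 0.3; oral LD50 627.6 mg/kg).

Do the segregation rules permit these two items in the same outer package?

With available-oxygen content 13.4 % by mass (≥ 8.5 % by mass), the perborate booster falls in Code Z8.
With pH 0.3 (≤ 2.5), the drain opener falls in Code Z1.
No segregation rule bars Code Z8 with Code Z1.

Yes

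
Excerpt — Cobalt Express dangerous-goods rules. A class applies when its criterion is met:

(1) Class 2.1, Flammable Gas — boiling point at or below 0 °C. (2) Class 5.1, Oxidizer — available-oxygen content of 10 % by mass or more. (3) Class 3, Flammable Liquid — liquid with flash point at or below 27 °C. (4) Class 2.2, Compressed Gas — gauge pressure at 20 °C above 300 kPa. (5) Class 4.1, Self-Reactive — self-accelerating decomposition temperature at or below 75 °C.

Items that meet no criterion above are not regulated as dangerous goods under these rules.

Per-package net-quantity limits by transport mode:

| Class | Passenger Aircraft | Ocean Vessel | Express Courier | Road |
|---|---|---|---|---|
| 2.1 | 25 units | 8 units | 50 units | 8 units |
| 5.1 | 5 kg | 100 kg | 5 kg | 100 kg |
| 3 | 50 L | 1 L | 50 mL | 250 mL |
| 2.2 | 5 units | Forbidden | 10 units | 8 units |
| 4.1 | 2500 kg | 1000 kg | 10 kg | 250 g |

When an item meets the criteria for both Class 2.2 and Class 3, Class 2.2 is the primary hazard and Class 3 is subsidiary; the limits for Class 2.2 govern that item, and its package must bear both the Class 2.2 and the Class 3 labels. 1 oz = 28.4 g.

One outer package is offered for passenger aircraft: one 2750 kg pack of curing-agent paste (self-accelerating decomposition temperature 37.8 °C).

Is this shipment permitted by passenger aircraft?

Self-accelerating decomposition temperature 37.8 °C meets the Class 4.1 criterion (Self-Reactive), so the curing-agent paste is Class 4.1.
Class 4.1 quantity: 2750 kg.
2750 kg exceeds the passenger aircraft limit of 2500 kg for Class 4.1.

No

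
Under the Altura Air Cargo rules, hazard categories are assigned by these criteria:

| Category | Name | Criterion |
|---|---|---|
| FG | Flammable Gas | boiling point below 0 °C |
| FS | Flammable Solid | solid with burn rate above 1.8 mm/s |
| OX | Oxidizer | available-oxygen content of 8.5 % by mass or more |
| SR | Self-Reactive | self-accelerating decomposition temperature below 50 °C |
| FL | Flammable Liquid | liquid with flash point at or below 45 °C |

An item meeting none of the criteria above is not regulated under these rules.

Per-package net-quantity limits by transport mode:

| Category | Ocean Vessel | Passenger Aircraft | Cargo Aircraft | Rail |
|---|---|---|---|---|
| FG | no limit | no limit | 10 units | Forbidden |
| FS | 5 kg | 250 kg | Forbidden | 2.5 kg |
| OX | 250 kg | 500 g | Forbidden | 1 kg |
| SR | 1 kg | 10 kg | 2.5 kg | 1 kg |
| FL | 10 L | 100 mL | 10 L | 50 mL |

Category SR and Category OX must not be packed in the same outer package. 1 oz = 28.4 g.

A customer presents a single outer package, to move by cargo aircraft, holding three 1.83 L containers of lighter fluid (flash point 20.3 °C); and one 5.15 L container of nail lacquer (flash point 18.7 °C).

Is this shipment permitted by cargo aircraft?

No

Lighter fluid: flash point 20.3 °C ≤ 45 °C → Category FL (Flammable Liquid).
Flash point 18.7 °C meets the Category FL criterion (Flammable Liquid), so the nail lacquer is Category FL.
Total Category FL: (three 1.83 L containers = 5.49 L) + 5.15 L = 10.64 L.
10.64 L > 10 L (cargo aircraft limit, Category FL) — over the limit.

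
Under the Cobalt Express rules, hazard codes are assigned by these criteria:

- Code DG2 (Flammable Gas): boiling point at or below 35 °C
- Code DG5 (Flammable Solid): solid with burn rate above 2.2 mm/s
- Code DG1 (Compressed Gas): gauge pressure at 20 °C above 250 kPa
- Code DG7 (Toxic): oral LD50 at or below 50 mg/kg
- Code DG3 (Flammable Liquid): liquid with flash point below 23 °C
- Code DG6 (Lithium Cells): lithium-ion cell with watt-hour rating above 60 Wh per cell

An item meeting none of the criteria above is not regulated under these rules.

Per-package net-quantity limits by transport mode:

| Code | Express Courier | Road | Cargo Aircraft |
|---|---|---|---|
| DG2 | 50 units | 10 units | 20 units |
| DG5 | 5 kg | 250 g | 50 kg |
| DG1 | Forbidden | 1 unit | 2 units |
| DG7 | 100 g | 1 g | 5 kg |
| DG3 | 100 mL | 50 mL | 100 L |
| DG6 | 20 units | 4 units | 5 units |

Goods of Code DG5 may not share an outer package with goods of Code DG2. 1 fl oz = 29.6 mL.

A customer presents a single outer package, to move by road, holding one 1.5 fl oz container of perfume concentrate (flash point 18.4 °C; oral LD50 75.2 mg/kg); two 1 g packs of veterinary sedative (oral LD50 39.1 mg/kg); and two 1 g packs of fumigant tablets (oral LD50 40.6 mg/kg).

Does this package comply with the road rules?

Flash point 18.4 °C meets the Code DG3 criterion (Flammable Liquid), so the perfume concentrate is Code DG3.
With oral LD50 39.1 mg/kg (≤ 50 mg/kg), the veterinary sedative falls in Code DG7.
Oral LD50 40.6 mg/kg meets the Code DG7 criterion (Toxic), so the fumigant tablets are Code DG7.
Total Code DG7: (two 1 g packs = 2 g) + (two 1 g packs = 2 g) = 4 g.
That exceeds the Code DG7 road limit of 1 g.
Code DG3 quantity: one 1.5 fl oz container = 44.4 mL.
That is within the Code DG3 road limit of 50 mL.
The segregation rule (Code DG5 with Code DG2) does not apply to Code DG7 with Code DG3.

No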